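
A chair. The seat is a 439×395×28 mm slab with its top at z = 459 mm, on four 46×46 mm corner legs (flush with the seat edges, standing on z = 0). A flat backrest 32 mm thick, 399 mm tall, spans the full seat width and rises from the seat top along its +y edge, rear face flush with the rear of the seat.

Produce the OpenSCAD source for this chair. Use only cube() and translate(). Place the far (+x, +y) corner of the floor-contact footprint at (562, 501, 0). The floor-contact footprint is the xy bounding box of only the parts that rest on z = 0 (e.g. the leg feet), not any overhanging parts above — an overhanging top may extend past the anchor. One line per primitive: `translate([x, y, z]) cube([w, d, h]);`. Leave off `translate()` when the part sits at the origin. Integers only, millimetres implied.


translate([123, 106, 431]) cube([439, 395, 28]);
translate([123, 106, 0]) cube([46, 46, 431]);
translate([516, 106, 0]) cube([46, 46, 431]);
translate([123, 455, 0]) cube([46, 46, 431]);
translate([516, 455, 0]) cube([46, 46, 431]);
translate([123, 469, 459]) cube([439, 32, 399]);


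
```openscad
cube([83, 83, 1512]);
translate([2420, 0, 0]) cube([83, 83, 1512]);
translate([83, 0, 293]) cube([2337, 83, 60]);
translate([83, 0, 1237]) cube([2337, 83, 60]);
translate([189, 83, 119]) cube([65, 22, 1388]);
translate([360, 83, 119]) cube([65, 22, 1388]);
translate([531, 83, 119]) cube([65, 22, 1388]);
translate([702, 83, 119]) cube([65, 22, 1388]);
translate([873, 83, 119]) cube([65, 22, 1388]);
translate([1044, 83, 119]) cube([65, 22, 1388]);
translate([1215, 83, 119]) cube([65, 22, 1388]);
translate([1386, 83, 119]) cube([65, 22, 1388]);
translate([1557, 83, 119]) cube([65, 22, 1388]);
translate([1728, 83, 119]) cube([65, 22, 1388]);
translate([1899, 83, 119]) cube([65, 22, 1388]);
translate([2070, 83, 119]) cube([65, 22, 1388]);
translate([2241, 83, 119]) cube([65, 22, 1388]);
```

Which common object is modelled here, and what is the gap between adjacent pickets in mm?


A fence section. The picket gap is 106 mm.

Two posts, two rails, 13 pickets — a fence section. Span 2337 mm holds 13 pickets of 65 mm with 14 equal gaps: ⌊(2337 − 13·65) / 14⌋ = 106 mm.


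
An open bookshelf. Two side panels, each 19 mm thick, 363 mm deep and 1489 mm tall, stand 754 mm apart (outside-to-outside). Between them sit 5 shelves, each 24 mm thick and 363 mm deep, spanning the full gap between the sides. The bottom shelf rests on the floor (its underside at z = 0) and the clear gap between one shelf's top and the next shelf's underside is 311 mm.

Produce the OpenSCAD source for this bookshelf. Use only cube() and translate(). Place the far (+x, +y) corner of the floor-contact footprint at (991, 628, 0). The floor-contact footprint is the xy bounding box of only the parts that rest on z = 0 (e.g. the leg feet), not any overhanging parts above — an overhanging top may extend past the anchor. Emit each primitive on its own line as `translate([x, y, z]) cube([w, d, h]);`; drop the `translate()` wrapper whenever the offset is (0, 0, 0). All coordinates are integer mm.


translate([237, 265, 0]) cube([19, 363, 1489]);
translate([972, 265, 0]) cube([19, 363, 1489]);
translate([256, 265, 0]) cube([716, 363, 24]);
translate([256, 265, 335]) cube([716, 363, 24]);
translate([256, 265, 670]) cube([716, 363, 24]);
translate([256, 265, 1005]) cube([716, 363, 24]);
translate([256, 265, 1340]) cube([716, 363, 24]);


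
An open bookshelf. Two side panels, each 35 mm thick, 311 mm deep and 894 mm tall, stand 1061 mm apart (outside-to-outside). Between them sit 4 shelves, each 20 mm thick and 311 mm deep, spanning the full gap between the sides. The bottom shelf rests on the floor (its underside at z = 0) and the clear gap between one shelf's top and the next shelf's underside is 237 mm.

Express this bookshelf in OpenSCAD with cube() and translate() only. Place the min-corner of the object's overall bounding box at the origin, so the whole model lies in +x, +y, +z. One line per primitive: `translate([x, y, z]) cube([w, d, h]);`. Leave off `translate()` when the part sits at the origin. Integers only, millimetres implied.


cube([35, 311, 894]);
translate([1026, 0, 0]) cube([35, 311, 894]);
translate([35, 0, 0]) cube([991, 311, 20]);
translate([35, 0, 257]) cube([991, 311, 20]);
translate([35, 0, 514]) cube([991, 311, 20]);
translate([35, 0, 771]) cube([991, 311, 20]);


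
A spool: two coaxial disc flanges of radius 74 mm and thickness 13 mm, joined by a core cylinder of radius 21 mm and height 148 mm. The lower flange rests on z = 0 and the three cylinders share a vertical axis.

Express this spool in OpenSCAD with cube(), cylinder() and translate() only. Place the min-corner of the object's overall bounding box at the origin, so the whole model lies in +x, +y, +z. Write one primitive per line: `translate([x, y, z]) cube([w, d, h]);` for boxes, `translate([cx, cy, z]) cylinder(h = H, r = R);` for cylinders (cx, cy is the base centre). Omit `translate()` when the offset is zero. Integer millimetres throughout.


translate([74, 74, 0]) cylinder(h = 13, r = 74);
translate([74, 74, 13]) cylinder(h = 148, r = 21);
translate([74, 74, 161]) cylinder(h = 13, r = 74);


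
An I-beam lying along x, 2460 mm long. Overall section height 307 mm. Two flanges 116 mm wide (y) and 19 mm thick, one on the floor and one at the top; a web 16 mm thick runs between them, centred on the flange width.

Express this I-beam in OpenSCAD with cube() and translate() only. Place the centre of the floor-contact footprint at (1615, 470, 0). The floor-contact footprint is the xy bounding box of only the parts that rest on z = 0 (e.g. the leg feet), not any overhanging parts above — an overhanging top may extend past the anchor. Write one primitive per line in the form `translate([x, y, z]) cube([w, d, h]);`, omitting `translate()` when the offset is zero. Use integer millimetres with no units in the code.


translate([385, 412, 0]) cube([2460, 116, 19]);
translate([385, 462, 19]) cube([2460, 16, 269]);
translate([385, 412, 288]) cube([2460, 116, 19]);


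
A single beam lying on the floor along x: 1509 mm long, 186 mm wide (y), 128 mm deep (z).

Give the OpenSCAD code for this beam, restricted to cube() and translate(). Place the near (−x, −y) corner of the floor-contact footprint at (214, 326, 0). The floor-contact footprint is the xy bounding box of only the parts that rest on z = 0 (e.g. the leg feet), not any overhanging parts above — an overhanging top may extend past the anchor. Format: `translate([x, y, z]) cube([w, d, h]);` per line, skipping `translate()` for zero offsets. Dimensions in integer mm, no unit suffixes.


translate([214, 326, 0]) cube([1509, 186, 128]);


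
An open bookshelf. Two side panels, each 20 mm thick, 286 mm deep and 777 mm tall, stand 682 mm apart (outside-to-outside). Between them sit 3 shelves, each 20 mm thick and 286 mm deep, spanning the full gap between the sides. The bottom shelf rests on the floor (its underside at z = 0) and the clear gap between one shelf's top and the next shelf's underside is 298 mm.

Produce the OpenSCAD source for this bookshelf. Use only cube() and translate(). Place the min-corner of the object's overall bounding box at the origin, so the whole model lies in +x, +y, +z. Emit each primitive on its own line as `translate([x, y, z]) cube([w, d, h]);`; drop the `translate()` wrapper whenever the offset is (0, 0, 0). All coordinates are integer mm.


cube([20, 286, 777]);
translate([662, 0, 0]) cube([20, 286, 777]);
translate([20, 0, 0]) cube([642, 286, 20]);
translate([20, 0, 318]) cube([642, 286, 20]);
translate([20, 0, 636]) cube([642, 286, 20]);


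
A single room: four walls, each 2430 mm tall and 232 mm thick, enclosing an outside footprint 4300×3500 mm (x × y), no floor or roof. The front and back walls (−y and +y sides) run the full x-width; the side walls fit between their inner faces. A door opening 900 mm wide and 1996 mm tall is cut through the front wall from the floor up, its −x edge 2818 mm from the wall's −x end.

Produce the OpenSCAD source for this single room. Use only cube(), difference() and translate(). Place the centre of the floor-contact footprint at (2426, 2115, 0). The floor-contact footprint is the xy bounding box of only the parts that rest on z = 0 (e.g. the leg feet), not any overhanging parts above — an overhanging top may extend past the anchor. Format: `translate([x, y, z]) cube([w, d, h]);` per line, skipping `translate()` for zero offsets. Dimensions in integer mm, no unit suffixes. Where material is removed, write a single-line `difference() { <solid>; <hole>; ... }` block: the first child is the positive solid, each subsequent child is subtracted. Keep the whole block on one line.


difference() { translate([276, 365, 0]) cube([4300, 232, 2430]); translate([3094, 365, 0]) cube([900, 232, 1996]); }
translate([276, 3633, 0]) cube([4300, 232, 2430]);
translate([276, 597, 0]) cube([232, 3036, 2430]);
translate([4344, 597, 0]) cube([232, 3036, 2430]);


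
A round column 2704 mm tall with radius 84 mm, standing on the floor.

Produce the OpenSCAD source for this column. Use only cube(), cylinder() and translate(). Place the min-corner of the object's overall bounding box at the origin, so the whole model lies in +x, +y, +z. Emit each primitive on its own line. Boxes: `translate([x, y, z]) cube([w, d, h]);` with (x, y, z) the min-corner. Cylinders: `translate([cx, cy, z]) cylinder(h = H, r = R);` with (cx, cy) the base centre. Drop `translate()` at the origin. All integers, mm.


translate([84, 84, 0]) cylinder(h = 2704, r = 84);


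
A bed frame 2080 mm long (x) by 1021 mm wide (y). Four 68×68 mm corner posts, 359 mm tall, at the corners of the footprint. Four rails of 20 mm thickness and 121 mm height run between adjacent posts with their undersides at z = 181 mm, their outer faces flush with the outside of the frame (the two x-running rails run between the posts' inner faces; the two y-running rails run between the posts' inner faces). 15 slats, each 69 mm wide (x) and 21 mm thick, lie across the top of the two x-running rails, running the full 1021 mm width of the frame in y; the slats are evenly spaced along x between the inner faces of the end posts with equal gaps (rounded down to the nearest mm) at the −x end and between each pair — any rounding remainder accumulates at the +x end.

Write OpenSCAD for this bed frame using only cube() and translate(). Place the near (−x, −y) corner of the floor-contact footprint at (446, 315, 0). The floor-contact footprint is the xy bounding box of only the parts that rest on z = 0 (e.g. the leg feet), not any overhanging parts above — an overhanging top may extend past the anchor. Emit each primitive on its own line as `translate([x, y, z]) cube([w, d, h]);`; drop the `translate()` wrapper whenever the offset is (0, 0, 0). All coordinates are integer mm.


// slat z = rail_z + rail_h = 181 + 121 = 302
// slat gap = ⌊(1944 − 15·69) / 16⌋ = 56
translate([446, 315, 0]) cube([68, 68, 359]);
translate([446, 1268, 0]) cube([68, 68, 359]);
translate([2458, 315, 0]) cube([68, 68, 359]);
translate([2458, 1268, 0]) cube([68, 68, 359]);
translate([514, 315, 181]) cube([1944, 20, 121]);
translate([514, 1316, 181]) cube([1944, 20, 121]);
translate([446, 383, 181]) cube([20, 885, 121]);
translate([2506, 383, 181]) cube([20, 885, 121]);
translate([570, 315, 302]) cube([69, 1021, 21]);
translate([695, 315, 302]) cube([69, 1021, 21]);
translate([820, 315, 302]) cube([69, 1021, 21]);
translate([945, 315, 302]) cube([69, 1021, 21]);
translate([1070, 315, 302]) cube([69, 1021, 21]);
translate([1195, 315, 302]) cube([69, 1021, 21]);
translate([1320, 315, 302]) cube([69, 1021, 21]);
translate([1445, 315, 302]) cube([69, 1021, 21]);
translate([1570, 315, 302]) cube([69, 1021, 21]);
translate([1695, 315, 302]) cube([69, 1021, 21]);
translate([1820, 315, 302]) cube([69, 1021, 21]);
translate([1945, 315, 302]) cube([69, 1021, 21]);
translate([2070, 315, 302]) cube([69, 1021, 21]);
translate([2195, 315, 302]) cube([69, 1021, 21]);
translate([2320, 315, 302]) cube([69, 1021, 21]);


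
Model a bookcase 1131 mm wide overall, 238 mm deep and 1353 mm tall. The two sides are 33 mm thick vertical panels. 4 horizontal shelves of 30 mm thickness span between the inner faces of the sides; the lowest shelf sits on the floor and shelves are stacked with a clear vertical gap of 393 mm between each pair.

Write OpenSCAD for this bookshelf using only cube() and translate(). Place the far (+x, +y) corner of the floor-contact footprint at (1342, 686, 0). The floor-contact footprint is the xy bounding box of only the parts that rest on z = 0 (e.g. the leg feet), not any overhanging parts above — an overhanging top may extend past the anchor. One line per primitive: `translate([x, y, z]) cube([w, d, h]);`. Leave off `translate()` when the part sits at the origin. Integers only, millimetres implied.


translate([211, 448, 0]) cube([33, 238, 1353]);
translate([1309, 448, 0]) cube([33, 238, 1353]);
translate([244, 448, 0]) cube([1065, 238, 30]);
translate([244, 448, 423]) cube([1065, 238, 30]);
translate([244, 448, 846]) cube([1065, 238, 30]);
translate([244, 448, 1269]) cube([1065, 238, 30]);


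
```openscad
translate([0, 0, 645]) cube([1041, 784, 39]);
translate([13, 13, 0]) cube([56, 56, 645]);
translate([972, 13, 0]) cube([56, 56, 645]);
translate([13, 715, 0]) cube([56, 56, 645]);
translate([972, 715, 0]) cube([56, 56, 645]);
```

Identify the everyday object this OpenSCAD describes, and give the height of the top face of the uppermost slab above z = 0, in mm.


A table. The table height is 684 mm.

A 1041×784×39 slab sits at z = 645 on four 56 mm square posts — a table. The top surface is at 645 + 39 = 684 mm.


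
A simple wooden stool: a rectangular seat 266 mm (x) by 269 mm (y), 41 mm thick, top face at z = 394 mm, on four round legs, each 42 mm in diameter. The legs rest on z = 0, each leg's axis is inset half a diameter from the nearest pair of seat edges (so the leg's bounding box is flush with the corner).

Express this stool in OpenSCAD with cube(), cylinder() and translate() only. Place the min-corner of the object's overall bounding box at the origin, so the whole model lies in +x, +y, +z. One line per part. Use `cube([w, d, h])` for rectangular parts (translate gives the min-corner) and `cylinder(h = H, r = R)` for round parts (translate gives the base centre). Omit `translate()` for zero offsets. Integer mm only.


// leg_h = 394 - 41 = 353
translate([0, 0, 353]) cube([266, 269, 41]);
translate([21, 21, 0]) cylinder(h = 353, r = 21);
translate([245, 21, 0]) cylinder(h = 353, r = 21);
translate([21, 248, 0]) cylinder(h = 353, r = 21);
translate([245, 248, 0]) cylinder(h = 353, r = 21);


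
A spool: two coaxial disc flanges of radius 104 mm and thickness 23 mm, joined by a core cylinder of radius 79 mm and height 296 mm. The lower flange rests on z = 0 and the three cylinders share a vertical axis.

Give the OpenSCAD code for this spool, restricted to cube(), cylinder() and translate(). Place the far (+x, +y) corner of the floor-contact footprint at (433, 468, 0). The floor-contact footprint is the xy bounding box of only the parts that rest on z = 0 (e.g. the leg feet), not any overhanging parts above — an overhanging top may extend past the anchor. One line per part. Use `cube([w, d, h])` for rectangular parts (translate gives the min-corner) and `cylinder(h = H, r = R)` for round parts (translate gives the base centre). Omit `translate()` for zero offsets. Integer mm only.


translate([329, 364, 0]) cylinder(h = 23, r = 104);
translate([329, 364, 23]) cylinder(h = 296, r = 79);
translate([329, 364, 319]) cylinder(h = 23, r = 104);


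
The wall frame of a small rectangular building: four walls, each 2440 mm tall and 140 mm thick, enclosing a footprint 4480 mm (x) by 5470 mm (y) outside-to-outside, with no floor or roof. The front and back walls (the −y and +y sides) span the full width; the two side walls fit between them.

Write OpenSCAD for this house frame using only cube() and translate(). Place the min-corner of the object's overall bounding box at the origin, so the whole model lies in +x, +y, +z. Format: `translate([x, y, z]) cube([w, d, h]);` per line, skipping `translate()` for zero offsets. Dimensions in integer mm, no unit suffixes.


cube([4480, 140, 2440]);
translate([0, 5330, 0]) cube([4480, 140, 2440]);
translate([0, 140, 0]) cube([140, 5190, 2440]);
translate([4340, 140, 0]) cube([140, 5190, 2440]);


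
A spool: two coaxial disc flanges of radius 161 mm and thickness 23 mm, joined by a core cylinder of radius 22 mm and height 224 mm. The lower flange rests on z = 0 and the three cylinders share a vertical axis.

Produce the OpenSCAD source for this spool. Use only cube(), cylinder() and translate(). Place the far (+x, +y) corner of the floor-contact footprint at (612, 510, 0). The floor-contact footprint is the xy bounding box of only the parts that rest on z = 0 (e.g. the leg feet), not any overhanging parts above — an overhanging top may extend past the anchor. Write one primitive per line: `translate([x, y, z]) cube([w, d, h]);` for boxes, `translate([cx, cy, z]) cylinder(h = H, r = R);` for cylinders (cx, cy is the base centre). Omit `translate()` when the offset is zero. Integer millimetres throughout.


translate([451, 349, 0]) cylinder(h = 23, r = 161);
translate([451, 349, 23]) cylinder(h = 224, r = 22);
translate([451, 349, 247]) cylinder(h = 23, r = 161);


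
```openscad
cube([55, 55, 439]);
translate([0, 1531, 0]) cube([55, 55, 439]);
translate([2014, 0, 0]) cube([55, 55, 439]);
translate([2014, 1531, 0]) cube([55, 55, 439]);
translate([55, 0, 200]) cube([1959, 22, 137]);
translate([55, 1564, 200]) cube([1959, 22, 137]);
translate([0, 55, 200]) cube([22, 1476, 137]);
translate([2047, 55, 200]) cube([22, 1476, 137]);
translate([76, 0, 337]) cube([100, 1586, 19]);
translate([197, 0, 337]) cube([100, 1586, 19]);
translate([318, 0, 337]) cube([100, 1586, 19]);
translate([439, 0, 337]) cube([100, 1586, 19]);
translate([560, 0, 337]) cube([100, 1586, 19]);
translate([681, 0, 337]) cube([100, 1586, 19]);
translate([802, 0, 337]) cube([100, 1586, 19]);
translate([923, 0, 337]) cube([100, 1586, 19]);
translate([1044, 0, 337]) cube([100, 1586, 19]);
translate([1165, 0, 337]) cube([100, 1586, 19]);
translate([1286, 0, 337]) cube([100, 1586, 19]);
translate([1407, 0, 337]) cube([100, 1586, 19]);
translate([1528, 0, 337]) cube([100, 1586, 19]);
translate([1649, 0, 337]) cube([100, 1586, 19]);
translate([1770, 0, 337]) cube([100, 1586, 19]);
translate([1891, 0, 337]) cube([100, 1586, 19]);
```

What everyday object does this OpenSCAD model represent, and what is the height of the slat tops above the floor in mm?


A bed frame. The slat-top height is 356 mm.

Four posts, four rails, and a row of slats — a bed frame. Slats sit on the rails at z = 200 + 137 = 337; with slat thickness 19, the top is 356 mm.


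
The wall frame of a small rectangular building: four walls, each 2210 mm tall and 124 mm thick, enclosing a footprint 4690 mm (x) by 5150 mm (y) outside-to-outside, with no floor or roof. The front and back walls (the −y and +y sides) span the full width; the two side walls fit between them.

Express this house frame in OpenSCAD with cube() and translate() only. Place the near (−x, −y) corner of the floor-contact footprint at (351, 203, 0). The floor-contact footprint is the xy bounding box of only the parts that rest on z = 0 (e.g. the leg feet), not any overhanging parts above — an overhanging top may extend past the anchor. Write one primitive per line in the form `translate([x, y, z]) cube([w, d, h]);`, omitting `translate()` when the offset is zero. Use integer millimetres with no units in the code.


translate([351, 203, 0]) cube([4690, 124, 2210]);
translate([351, 5229, 0]) cube([4690, 124, 2210]);
translate([351, 327, 0]) cube([124, 4902, 2210]);
translate([4917, 327, 0]) cube([124, 4902, 2210]);


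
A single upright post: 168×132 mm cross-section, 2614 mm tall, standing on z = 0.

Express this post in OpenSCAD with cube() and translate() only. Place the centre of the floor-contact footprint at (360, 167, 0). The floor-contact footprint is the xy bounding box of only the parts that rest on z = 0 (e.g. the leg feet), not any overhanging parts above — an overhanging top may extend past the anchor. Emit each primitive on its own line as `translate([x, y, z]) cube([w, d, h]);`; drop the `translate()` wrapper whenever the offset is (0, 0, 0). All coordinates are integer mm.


translate([276, 101, 0]) cube([168, 132, 2614]);


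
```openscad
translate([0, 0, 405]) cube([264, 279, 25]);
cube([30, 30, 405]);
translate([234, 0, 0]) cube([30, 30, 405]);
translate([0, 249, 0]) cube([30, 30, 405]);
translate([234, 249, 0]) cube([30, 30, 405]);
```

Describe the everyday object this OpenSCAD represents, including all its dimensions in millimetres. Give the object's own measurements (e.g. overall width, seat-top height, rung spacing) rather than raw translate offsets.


A simple wooden stool: a rectangular seat 264 mm (x) by 279 mm (y), 25 mm thick, top face at z = 430 mm, on four square legs, each 30×30 mm in cross-section. The legs rest on z = 0, each flush with a corner of the seat.


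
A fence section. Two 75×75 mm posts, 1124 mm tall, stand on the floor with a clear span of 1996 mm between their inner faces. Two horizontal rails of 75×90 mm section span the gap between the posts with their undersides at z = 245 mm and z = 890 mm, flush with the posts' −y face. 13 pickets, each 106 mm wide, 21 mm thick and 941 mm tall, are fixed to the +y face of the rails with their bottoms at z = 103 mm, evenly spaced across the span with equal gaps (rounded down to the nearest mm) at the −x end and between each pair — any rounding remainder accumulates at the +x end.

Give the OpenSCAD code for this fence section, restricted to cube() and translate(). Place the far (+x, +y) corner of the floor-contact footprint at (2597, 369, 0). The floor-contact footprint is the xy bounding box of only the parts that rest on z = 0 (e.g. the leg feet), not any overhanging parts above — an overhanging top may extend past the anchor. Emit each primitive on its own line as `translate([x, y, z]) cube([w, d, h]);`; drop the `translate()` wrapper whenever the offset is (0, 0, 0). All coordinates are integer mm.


translate([451, 294, 0]) cube([75, 75, 1124]);
translate([2522, 294, 0]) cube([75, 75, 1124]);
translate([526, 294, 245]) cube([1996, 75, 90]);
translate([526, 294, 890]) cube([1996, 75, 90]);
translate([570, 369, 103]) cube([106, 21, 941]);
translate([720, 369, 103]) cube([106, 21, 941]);
translate([870, 369, 103]) cube([106, 21, 941]);
translate([1020, 369, 103]) cube([106, 21, 941]);
translate([1170, 369, 103]) cube([106, 21, 941]);
translate([1320, 369, 103]) cube([106, 21, 941]);
translate([1470, 369, 103]) cube([106, 21, 941]);
translate([1620, 369, 103]) cube([106, 21, 941]);
translate([1770, 369, 103]) cube([106, 21, 941]);
translate([1920, 369, 103]) cube([106, 21, 941]);
translate([2070, 369, 103]) cube([106, 21, 941]);
translate([2220, 369, 103]) cube([106, 21, 941]);
translate([2370, 369, 103]) cube([106, 21, 941]);


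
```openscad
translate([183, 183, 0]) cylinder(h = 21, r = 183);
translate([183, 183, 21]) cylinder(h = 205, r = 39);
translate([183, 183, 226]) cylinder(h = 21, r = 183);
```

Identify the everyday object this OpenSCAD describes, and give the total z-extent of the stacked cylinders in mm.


A spool. The overall height is 247 mm.

Three coaxial cylinders, large–small–large — a spool. Two 21 mm flanges and a 205 mm core give 21 + 205 + 21 = 247 mm.


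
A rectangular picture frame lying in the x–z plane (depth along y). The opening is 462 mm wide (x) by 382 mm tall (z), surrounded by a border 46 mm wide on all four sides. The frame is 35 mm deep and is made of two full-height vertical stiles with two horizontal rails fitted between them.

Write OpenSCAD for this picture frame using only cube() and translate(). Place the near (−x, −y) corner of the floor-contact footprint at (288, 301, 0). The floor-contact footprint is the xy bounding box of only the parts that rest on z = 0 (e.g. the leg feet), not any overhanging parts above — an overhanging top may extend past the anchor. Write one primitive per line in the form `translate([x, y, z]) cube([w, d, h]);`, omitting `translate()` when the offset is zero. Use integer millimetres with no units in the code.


translate([288, 301, 0]) cube([46, 35, 474]);
translate([796, 301, 0]) cube([46, 35, 474]);
translate([334, 301, 0]) cube([462, 35, 46]);
translate([334, 301, 428]) cube([462, 35, 46]);


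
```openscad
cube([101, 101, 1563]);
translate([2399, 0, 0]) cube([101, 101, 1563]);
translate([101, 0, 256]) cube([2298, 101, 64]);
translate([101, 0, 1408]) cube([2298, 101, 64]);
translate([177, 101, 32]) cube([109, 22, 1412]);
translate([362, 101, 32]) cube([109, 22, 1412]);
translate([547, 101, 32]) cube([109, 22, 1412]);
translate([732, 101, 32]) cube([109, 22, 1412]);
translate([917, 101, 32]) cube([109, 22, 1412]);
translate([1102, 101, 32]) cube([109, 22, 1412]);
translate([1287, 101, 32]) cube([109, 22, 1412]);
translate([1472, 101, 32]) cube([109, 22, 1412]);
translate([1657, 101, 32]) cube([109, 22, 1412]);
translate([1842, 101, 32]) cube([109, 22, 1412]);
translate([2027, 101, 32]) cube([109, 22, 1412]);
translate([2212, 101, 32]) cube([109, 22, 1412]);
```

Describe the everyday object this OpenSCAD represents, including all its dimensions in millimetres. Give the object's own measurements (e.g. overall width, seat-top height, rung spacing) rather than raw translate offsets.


A fence section. Two 101×101 mm posts, 1563 mm tall, stand on the floor with a clear span of 2298 mm between their inner faces. Two horizontal rails of 101×64 mm section span the gap between the posts with their undersides at z = 256 mm and z = 1408 mm, flush with the posts' −y face. 12 pickets, each 109 mm wide, 22 mm thick and 1412 mm tall, are fixed to the +y face of the rails with their bottoms at z = 32 mm, spaced across the span with a 76 mm gap after the −x post and between neighbouring pickets, with 78 mm left before the +x post.


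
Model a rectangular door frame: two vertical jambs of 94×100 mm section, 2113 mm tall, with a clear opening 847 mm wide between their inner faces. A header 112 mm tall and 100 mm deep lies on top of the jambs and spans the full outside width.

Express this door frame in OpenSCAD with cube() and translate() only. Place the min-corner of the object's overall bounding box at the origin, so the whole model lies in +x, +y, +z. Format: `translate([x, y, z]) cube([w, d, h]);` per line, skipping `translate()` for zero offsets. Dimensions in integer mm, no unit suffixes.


cube([94, 100, 2113]);
translate([941, 0, 0]) cube([94, 100, 2113]);
translate([0, 0, 2113]) cube([1035, 100, 112]);


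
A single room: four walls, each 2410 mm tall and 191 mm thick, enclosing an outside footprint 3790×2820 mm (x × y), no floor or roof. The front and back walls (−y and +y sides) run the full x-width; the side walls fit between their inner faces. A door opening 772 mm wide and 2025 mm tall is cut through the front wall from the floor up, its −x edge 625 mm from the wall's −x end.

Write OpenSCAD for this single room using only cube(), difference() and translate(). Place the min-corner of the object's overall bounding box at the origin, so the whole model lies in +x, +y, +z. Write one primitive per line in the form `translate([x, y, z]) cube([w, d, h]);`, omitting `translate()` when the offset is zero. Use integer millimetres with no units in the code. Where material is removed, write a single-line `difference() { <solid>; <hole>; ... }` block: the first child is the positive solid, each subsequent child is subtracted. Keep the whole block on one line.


difference() { cube([3790, 191, 2410]); translate([625, 0, 0]) cube([772, 191, 2025]); }
translate([0, 2629, 0]) cube([3790, 191, 2410]);
translate([0, 191, 0]) cube([191, 2438, 2410]);
translate([3599, 191, 0]) cube([191, 2438, 2410]);


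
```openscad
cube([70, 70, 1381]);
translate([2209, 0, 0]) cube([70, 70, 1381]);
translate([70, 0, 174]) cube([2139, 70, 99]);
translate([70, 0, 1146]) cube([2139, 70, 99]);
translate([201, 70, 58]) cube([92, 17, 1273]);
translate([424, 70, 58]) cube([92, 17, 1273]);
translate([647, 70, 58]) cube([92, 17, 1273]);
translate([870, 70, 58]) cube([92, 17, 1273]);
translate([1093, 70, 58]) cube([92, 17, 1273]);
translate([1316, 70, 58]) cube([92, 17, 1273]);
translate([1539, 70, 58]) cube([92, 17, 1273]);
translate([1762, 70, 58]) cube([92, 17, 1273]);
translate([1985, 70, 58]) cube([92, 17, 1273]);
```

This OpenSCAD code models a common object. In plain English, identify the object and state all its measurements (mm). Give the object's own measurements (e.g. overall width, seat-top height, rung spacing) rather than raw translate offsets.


A fence section. Two 70×70 mm posts, 1381 mm tall, stand on the floor with a clear span of 2139 mm between their inner faces. Two horizontal rails of 70×99 mm section span the gap between the posts with their undersides at z = 174 mm and z = 1146 mm, flush with the posts' −y face. 9 pickets, each 92 mm wide, 17 mm thick and 1273 mm tall, are fixed to the +y face of the rails with their bottoms at z = 58 mm, spaced across the span with a 131 mm gap after the −x post and between neighbouring pickets, with 132 mm left before the +x post.


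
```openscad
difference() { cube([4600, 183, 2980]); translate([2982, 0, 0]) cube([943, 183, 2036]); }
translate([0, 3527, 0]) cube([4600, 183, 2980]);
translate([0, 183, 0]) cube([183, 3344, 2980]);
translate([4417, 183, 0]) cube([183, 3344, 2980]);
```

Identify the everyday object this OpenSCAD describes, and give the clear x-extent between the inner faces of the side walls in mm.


A single room. The interior width is 4234 mm.

Four walls enclosing a rectangle with a door in the front wall — a room. Outside width 4600 minus two 183 mm walls gives 4234 mm.


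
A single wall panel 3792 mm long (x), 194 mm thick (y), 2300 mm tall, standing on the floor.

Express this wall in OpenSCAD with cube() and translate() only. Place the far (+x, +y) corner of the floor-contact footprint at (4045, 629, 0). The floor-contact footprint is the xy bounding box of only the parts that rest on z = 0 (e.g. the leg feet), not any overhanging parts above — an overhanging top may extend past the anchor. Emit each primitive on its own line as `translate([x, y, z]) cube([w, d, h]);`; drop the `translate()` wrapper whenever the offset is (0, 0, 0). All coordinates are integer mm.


translate([253, 435, 0]) cube([3792, 194, 2300]);


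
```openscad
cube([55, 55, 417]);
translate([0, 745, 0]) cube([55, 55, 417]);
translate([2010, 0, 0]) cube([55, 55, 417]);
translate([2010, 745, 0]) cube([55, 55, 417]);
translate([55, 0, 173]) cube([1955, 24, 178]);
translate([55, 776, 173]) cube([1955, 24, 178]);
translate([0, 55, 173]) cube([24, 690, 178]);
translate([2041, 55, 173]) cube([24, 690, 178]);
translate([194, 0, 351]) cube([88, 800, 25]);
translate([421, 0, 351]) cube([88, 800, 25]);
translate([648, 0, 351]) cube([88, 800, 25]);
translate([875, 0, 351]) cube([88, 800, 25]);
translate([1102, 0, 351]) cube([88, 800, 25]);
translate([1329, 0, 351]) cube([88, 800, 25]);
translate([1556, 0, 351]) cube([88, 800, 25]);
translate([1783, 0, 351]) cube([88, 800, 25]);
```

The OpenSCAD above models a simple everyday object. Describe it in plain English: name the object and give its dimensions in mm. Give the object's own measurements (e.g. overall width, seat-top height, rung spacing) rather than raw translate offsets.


A bed frame 2065 mm long (x) by 800 mm wide (y). Four 55×55 mm corner posts, 417 mm tall, at the corners of the footprint. Four rails of 24 mm thickness and 178 mm height run between adjacent posts with their undersides at z = 173 mm, their outer faces flush with the outside of the frame (the two x-running rails run between the posts' inner faces; the two y-running rails run between the posts' inner faces). 8 slats, each 88 mm wide (x) and 25 mm thick, lie across the top of the two x-running rails, running the full 800 mm width of the frame in y; along x they sit between the end posts with a 139 mm gap after the −x posts and between neighbouring slats and before the +x posts.


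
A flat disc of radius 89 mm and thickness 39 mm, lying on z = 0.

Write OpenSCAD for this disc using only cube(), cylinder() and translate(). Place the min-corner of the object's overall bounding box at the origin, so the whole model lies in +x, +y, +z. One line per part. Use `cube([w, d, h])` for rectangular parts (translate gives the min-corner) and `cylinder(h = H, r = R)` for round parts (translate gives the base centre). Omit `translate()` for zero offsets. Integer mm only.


translate([89, 89, 0]) cylinder(h = 39, r = 89);


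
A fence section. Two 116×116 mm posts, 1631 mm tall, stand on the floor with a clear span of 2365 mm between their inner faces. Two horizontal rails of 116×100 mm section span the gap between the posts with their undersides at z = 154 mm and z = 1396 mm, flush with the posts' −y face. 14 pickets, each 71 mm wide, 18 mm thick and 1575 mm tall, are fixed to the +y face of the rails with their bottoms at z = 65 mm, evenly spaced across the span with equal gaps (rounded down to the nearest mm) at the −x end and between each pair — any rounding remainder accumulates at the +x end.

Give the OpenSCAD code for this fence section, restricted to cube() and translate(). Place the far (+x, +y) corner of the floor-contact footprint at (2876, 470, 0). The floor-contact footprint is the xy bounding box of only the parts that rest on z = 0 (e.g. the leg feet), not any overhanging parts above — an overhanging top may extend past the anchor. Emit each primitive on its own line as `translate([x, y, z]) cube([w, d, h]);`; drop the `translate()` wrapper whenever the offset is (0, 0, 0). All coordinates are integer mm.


translate([279, 354, 0]) cube([116, 116, 1631]);
translate([2760, 354, 0]) cube([116, 116, 1631]);
translate([395, 354, 154]) cube([2365, 116, 100]);
translate([395, 354, 1396]) cube([2365, 116, 100]);
translate([486, 470, 65]) cube([71, 18, 1575]);
translate([648, 470, 65]) cube([71, 18, 1575]);
translate([810, 470, 65]) cube([71, 18, 1575]);
translate([972, 470, 65]) cube([71, 18, 1575]);
translate([1134, 470, 65]) cube([71, 18, 1575]);
translate([1296, 470, 65]) cube([71, 18, 1575]);
translate([1458, 470, 65]) cube([71, 18, 1575]);
translate([1620, 470, 65]) cube([71, 18, 1575]);
translate([1782, 470, 65]) cube([71, 18, 1575]);
translate([1944, 470, 65]) cube([71, 18, 1575]);
translate([2106, 470, 65]) cube([71, 18, 1575]);
translate([2268, 470, 65]) cube([71, 18, 1575]);
translate([2430, 470, 65]) cube([71, 18, 1575]);
translate([2592, 470, 65]) cube([71, 18, 1575]);


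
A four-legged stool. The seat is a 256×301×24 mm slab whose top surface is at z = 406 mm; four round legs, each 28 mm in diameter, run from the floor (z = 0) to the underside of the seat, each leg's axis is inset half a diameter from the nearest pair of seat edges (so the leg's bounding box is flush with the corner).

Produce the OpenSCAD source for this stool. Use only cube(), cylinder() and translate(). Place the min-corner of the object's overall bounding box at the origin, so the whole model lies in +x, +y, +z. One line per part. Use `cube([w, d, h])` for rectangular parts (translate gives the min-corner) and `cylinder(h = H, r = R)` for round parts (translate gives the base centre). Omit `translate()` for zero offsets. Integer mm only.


// leg_h = 406 - 24 = 382
translate([0, 0, 382]) cube([256, 301, 24]);
translate([14, 14, 0]) cylinder(h = 382, r = 14);
translate([242, 14, 0]) cylinder(h = 382, r = 14);
translate([14, 287, 0]) cylinder(h = 382, r = 14);
translate([242, 287, 0]) cylinder(h = 382, r = 14);


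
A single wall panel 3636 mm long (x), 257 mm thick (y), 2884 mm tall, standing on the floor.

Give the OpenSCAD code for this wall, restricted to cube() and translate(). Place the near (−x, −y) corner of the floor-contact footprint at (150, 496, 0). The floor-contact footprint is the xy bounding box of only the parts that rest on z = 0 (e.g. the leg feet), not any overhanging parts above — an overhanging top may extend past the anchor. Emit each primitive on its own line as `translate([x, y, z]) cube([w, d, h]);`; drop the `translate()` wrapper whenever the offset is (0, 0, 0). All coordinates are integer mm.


translate([150, 496, 0]) cube([3636, 257, 2884]);


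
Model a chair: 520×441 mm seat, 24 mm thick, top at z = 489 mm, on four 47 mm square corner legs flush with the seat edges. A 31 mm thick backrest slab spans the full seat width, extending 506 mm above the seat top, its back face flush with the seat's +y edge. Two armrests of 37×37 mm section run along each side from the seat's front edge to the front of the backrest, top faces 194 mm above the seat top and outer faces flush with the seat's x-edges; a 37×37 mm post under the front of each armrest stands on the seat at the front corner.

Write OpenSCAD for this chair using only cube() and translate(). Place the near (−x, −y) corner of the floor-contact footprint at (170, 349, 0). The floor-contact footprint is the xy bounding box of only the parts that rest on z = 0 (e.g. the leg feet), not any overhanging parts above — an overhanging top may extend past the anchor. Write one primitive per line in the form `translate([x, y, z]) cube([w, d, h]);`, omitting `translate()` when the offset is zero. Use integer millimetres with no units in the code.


// leg_h = 489 - 24 = 465
// arm post h = 194 - 37 = 157
translate([170, 349, 465]) cube([520, 441, 24]);
translate([170, 349, 0]) cube([47, 47, 465]);
translate([643, 349, 0]) cube([47, 47, 465]);
translate([170, 743, 0]) cube([47, 47, 465]);
translate([643, 743, 0]) cube([47, 47, 465]);
translate([170, 759, 489]) cube([520, 31, 506]);
translate([170, 349, 646]) cube([37, 410, 37]);
translate([653, 349, 646]) cube([37, 410, 37]);
translate([170, 349, 489]) cube([37, 37, 157]);
translate([653, 349, 489]) cube([37, 37, 157]);


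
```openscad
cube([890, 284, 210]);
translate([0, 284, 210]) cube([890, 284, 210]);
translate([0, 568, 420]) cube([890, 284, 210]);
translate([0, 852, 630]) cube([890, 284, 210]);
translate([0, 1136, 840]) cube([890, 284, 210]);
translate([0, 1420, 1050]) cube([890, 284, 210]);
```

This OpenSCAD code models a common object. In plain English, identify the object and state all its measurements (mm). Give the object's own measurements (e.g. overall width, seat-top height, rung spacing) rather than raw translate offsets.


A straight staircase of 6 solid steps. Each step is 890 mm wide (x), 284 mm deep (y, the going) and 210 mm tall (the rise). The first step rests on the floor; each subsequent step sits one going further in +y and one rise higher in +z, directly behind and above the previous step with no overlap.


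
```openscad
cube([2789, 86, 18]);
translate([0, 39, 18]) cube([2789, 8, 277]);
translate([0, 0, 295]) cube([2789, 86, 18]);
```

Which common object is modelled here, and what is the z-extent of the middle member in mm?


An I-beam. The web height is 277 mm.

Two wide flanges with a thin centred web — an I-beam. Overall 313 mm minus two 18 mm flanges gives a web of 313 − 2·18 = 277 mm.


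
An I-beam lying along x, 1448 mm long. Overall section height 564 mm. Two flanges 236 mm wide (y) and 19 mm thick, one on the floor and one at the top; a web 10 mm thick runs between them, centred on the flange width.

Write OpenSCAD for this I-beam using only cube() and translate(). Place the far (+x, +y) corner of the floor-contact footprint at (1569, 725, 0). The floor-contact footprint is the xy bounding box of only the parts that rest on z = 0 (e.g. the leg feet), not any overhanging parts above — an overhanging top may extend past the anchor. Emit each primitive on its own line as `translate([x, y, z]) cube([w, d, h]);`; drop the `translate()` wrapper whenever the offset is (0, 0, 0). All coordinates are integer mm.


translate([121, 489, 0]) cube([1448, 236, 19]);
translate([121, 602, 19]) cube([1448, 10, 526]);
translate([121, 489, 545]) cube([1448, 236, 19]);
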